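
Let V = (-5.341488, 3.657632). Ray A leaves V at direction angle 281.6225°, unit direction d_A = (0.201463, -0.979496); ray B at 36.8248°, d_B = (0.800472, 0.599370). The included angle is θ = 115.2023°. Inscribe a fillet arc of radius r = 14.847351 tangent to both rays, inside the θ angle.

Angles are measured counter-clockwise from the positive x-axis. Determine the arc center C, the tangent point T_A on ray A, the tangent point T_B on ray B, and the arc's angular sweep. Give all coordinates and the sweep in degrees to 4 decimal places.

bisector direction at 339.2237° = (0.934972,-0.354721)
center distance |VC| = r/sin(θ/2) = 14.847351/sin(57.6011°) = 17.584592
C = V + |VC|·bis = (11.0996,-2.5800)
T_A = V + ((C−V)·d_A)·d_A = V + 9.4220·d_A = (-3.4433,-5.5712)
T_B = V + ((C−V)·d_B)·d_B = V + 9.4220·d_B = (2.2006,9.3049)
sweep = 180° − θ = 64.7977°

center=(11.0996,-2.5800) T_A=(-3.4433,-5.5712) T_B=(2.2006,9.3049) sweep=64.7977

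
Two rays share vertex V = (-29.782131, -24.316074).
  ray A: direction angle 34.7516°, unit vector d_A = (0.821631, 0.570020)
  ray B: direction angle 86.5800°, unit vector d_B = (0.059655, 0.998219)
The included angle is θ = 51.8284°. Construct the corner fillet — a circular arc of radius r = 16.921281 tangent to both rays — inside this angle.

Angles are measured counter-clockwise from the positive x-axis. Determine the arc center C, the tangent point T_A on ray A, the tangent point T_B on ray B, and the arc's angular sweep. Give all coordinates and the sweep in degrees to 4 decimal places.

center=(-10.8134,9.4385) T_A=(-1.1680,-4.4645) T_B=(-27.7046,10.4479) sweep=128.1716

bisector direction at 60.6658° = (0.489903,0.871777)
center distance |VC| = r/sin(θ/2) = 16.921281/sin(25.9142°) = 38.719277
C = V + |VC|·bis = (-10.8134,9.4385)
T_A = V + ((C−V)·d_A)·d_A = V + 34.8260·d_A = (-1.1680,-4.4645)
T_B = V + ((C−V)·d_B)·d_B = V + 34.8260·d_B = (-27.7046,10.4479)
sweep = 180° − θ = 128.1716°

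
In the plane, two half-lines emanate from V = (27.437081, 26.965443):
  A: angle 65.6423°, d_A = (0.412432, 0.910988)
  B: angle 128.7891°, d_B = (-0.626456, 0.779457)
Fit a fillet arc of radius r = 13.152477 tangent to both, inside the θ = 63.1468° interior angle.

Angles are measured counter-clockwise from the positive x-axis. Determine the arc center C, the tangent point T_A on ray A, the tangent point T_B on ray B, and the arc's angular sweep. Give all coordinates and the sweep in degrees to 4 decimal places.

center=(24.2819,51.8863) T_A=(36.2637,46.4618) T_B=(14.0301,43.6468) sweep=116.8532

bisector direction at 97.2157° = (-0.125605,0.992080)
center distance |VC| = r/sin(θ/2) = 13.152477/sin(31.5734°) = 25.119781
C = V + |VC|·bis = (24.2819,51.8863)
T_A = V + ((C−V)·d_A)·d_A = V + 21.4013·d_A = (36.2637,46.4618)
T_B = V + ((C−V)·d_B)·d_B = V + 21.4013·d_B = (14.0301,43.6468)
sweep = 180° − θ = 116.8532°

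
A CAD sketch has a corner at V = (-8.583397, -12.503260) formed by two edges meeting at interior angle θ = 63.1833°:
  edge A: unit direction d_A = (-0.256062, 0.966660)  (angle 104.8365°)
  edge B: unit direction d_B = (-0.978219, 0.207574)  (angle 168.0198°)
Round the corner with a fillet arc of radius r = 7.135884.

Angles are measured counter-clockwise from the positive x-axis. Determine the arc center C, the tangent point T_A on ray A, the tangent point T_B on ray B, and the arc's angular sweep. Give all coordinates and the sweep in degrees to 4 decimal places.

bisector direction at 136.4282° = (-0.724511,0.689264)
center distance |VC| = r/sin(θ/2) = 7.135884/sin(31.5917°) = 13.621693
C = V + |VC|·bis = (-18.4525,-3.1143)
T_A = V + ((C−V)·d_A)·d_A = V + 11.6030·d_A = (-11.5545,-1.2871)
T_B = V + ((C−V)·d_B)·d_B = V + 11.6030·d_B = (-19.9337,-10.0948)
sweep = 180° − θ = 116.8167°

center=(-18.4525,-3.1143) T_A=(-11.5545,-1.2871) T_B=(-19.9337,-10.0948) sweep=116.8167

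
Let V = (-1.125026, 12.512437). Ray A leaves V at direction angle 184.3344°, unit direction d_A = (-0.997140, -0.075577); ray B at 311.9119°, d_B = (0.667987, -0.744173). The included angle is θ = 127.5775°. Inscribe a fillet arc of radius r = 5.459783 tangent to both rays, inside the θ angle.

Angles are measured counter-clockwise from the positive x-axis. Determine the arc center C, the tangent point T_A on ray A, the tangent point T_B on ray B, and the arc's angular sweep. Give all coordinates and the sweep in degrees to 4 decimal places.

center=(-3.3926,6.8651) T_A=(-3.8052,12.3093) T_B=(0.6704,10.5122) sweep=52.4225

bisector direction at 248.1232° = (-0.372613,-0.927987)
center distance |VC| = r/sin(θ/2) = 5.459783/sin(63.7888°) = 6.085550
C = V + |VC|·bis = (-3.3926,6.8651)
T_A = V + ((C−V)·d_A)·d_A = V + 2.6879·d_A = (-3.8052,12.3093)
T_B = V + ((C−V)·d_B)·d_B = V + 2.6879·d_B = (0.6704,10.5122)
sweep = 180° − θ = 52.4225°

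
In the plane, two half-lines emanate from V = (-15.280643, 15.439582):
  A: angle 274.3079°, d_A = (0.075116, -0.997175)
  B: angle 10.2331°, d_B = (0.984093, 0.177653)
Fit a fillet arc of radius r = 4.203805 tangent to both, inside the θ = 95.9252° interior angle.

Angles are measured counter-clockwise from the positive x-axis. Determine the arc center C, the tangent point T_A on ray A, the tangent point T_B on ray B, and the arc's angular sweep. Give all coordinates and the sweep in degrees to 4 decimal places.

center=(-10.8040,11.9760) T_A=(-14.9959,11.6602) T_B=(-11.5508,16.1129) sweep=84.0748

bisector direction at 322.2705° = (0.790909,-0.611934)
center distance |VC| = r/sin(θ/2) = 4.203805/sin(47.9626°) = 5.660105
C = V + |VC|·bis = (-10.8040,11.9760)
T_A = V + ((C−V)·d_A)·d_A = V + 3.7901·d_A = (-14.9959,11.6602)
T_B = V + ((C−V)·d_B)·d_B = V + 3.7901·d_B = (-11.5508,16.1129)
sweep = 180° − θ = 84.0748°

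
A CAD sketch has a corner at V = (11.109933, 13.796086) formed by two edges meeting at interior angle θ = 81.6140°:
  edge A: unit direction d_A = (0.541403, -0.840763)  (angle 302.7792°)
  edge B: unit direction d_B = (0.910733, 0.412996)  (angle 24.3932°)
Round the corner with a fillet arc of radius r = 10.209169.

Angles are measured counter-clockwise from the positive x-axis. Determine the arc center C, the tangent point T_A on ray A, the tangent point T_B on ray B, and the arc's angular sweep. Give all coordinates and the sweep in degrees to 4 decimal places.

bisector direction at 343.5862° = (0.959246,-0.282573)
center distance |VC| = r/sin(θ/2) = 10.209169/sin(40.8070°) = 15.621981
C = V + |VC|·bis = (26.0953,9.3817)
T_A = V + ((C−V)·d_A)·d_A = V + 11.8245·d_A = (17.5118,3.8545)
T_B = V + ((C−V)·d_B)·d_B = V + 11.8245·d_B = (21.8789,18.6796)
sweep = 180° − θ = 98.3860°

center=(26.0953,9.3817) T_A=(17.5118,3.8545) T_B=(21.8789,18.6796) sweep=98.3860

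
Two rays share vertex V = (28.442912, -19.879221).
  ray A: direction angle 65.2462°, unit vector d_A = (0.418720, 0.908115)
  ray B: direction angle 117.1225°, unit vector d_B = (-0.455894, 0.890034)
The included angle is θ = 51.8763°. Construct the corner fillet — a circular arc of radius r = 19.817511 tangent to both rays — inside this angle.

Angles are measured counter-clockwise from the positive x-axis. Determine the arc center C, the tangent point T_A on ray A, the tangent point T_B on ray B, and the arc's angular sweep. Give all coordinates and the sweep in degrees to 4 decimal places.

center=(27.5064,25.4186) T_A=(45.5030,17.1206) T_B=(9.8682,16.3839) sweep=128.1237

bisector direction at 91.1844° = (-0.020669,0.999786)
center distance |VC| = r/sin(θ/2) = 19.817511/sin(25.9382°) = 45.307456
C = V + |VC|·bis = (27.5064,25.4186)
T_A = V + ((C−V)·d_A)·d_A = V + 40.7435·d_A = (45.5030,17.1206)
T_B = V + ((C−V)·d_B)·d_B = V + 40.7435·d_B = (9.8682,16.3839)
sweep = 180° − θ = 128.1237°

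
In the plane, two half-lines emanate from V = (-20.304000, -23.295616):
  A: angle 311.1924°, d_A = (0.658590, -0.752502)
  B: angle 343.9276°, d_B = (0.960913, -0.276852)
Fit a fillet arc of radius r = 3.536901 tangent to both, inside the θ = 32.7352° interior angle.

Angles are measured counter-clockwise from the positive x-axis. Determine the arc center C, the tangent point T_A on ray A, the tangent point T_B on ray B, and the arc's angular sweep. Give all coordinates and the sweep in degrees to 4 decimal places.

bisector direction at 327.5600° = (0.843954,-0.536416)
center distance |VC| = r/sin(θ/2) = 3.536901/sin(16.3676°) = 12.551151
C = V + |VC|·bis = (-9.7114,-30.0283)
T_A = V + ((C−V)·d_A)·d_A = V + 12.0425·d_A = (-12.3729,-32.3576)
T_B = V + ((C−V)·d_B)·d_B = V + 12.0425·d_B = (-8.7322,-26.6296)
sweep = 180° − θ = 147.2648°

center=(-9.7114,-30.0283) T_A=(-12.3729,-32.3576) T_B=(-8.7322,-26.6296) sweep=147.2648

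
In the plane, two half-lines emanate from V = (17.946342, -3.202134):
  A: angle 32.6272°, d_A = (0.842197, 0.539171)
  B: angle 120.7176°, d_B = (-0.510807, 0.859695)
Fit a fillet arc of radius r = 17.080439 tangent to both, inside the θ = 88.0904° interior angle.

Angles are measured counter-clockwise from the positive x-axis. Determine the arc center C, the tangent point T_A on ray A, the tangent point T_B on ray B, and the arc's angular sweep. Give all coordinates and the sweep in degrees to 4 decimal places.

bisector direction at 76.6724° = (0.230519,0.973068)
center distance |VC| = r/sin(θ/2) = 17.080439/sin(44.0452°) = 24.568195
C = V + |VC|·bis = (23.6098,20.7044)
T_A = V + ((C−V)·d_A)·d_A = V + 17.6594·d_A = (32.8190,6.3193)
T_B = V + ((C−V)·d_B)·d_B = V + 17.6594·d_B = (8.9258,11.9796)
sweep = 180° − θ = 91.9096°

center=(23.6098,20.7044) T_A=(32.8190,6.3193) T_B=(8.9258,11.9796) sweep=91.9096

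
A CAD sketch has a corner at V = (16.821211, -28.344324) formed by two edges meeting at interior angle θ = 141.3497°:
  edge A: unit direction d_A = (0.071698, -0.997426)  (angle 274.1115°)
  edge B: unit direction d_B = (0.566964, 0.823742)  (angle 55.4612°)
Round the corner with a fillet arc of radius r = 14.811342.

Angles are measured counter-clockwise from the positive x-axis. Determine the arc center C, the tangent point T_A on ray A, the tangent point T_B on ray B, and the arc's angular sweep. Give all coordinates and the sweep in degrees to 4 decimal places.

bisector direction at 344.7863° = (0.964954,-0.262419)
center distance |VC| = r/sin(θ/2) = 14.811342/sin(70.6749°) = 15.695704
C = V + |VC|·bis = (31.9668,-32.4632)
T_A = V + ((C−V)·d_A)·d_A = V + 5.1942·d_A = (17.1936,-33.5251)
T_B = V + ((C−V)·d_B)·d_B = V + 5.1942·d_B = (19.7661,-24.0657)
sweep = 180° − θ = 38.6503°

center=(31.9668,-32.4632) T_A=(17.1936,-33.5251) T_B=(19.7661,-24.0657) sweep=38.6503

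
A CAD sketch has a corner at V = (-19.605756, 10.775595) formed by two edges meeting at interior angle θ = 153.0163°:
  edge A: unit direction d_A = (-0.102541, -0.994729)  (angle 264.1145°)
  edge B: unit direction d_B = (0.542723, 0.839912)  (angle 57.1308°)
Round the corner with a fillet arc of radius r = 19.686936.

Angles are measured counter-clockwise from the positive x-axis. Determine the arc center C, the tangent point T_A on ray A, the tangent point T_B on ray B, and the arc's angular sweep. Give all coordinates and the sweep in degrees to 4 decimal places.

center=(-0.5069,4.0583) T_A=(-20.0901,6.0770) T_B=(-17.0422,14.7429) sweep=26.9837

bisector direction at 340.6227° = (0.943354,-0.331788)
center distance |VC| = r/sin(θ/2) = 19.686936/sin(76.5082°) = 20.245653
C = V + |VC|·bis = (-0.5069,4.0583)
T_A = V + ((C−V)·d_A)·d_A = V + 4.7235·d_A = (-20.0901,6.0770)
T_B = V + ((C−V)·d_B)·d_B = V + 4.7235·d_B = (-17.0422,14.7429)
sweep = 180° − θ = 26.9837°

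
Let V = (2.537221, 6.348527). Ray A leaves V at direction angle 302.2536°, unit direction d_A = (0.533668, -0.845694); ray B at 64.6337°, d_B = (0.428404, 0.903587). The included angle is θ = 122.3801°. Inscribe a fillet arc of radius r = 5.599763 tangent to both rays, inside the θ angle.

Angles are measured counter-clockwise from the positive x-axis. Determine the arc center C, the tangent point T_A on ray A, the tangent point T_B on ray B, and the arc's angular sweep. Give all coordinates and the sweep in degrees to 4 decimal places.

center=(8.9165,6.7324) T_A=(4.1808,3.7440) T_B=(3.8566,9.1314) sweep=57.6199

bisector direction at 3.4436° = (0.998194,0.060067)
center distance |VC| = r/sin(θ/2) = 5.599763/sin(61.1900°) = 6.390797
C = V + |VC|·bis = (8.9165,6.7324)
T_A = V + ((C−V)·d_A)·d_A = V + 3.0798·d_A = (4.1808,3.7440)
T_B = V + ((C−V)·d_B)·d_B = V + 3.0798·d_B = (3.8566,9.1314)
sweep = 180° − θ = 57.6199°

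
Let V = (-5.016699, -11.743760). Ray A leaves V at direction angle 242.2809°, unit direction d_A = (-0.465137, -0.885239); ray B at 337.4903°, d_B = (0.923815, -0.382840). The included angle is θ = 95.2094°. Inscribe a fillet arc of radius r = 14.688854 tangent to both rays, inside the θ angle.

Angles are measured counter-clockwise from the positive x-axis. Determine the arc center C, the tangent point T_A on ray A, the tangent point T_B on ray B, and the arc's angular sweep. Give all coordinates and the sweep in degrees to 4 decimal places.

bisector direction at 289.8856° = (0.340143,-0.940374)
center distance |VC| = r/sin(θ/2) = 14.688854/sin(47.6047°) = 19.889834
C = V + |VC|·bis = (1.7487,-30.4476)
T_A = V + ((C−V)·d_A)·d_A = V + 13.4106·d_A = (-11.2544,-23.6153)
T_B = V + ((C−V)·d_B)·d_B = V + 13.4106·d_B = (7.3722,-16.8779)
sweep = 180° − θ = 84.7906°

center=(1.7487,-30.4476) T_A=(-11.2544,-23.6153) T_B=(7.3722,-16.8779) sweep=84.7906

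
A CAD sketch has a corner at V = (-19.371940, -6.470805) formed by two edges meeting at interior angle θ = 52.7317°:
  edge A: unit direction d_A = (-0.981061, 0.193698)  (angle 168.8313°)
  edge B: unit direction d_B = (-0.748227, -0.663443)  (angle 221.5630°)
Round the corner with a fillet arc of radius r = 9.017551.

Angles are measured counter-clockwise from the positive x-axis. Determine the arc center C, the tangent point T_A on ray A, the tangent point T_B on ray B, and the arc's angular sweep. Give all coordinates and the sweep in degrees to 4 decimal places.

center=(-38.9670,-11.7936) T_A=(-37.2203,-2.9469) T_B=(-32.9844,-18.5408) sweep=127.2683

bisector direction at 195.1971° = (-0.965030,-0.262141)
center distance |VC| = r/sin(θ/2) = 9.017551/sin(26.3658°) = 20.305170
C = V + |VC|·bis = (-38.9670,-11.7936)
T_A = V + ((C−V)·d_A)·d_A = V + 18.1930·d_A = (-37.2203,-2.9469)
T_B = V + ((C−V)·d_B)·d_B = V + 18.1930·d_B = (-32.9844,-18.5408)
sweep = 180° − θ = 127.2683°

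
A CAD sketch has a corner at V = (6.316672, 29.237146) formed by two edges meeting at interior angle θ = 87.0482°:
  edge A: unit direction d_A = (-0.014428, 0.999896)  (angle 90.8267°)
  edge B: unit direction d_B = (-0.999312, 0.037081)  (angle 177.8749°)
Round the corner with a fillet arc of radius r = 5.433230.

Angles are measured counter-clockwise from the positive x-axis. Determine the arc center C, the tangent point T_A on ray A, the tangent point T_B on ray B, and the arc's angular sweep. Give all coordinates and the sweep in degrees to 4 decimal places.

center=(0.8015,34.8788) T_A=(6.2341,34.9572) T_B=(0.6000,29.4493) sweep=92.9518

bisector direction at 134.3508° = (-0.699050,0.715073)
center distance |VC| = r/sin(θ/2) = 5.433230/sin(43.5241°) = 7.889572
C = V + |VC|·bis = (0.8015,34.8788)
T_A = V + ((C−V)·d_A)·d_A = V + 5.7206·d_A = (6.2341,34.9572)
T_B = V + ((C−V)·d_B)·d_B = V + 5.7206·d_B = (0.6000,29.4493)
sweep = 180° − θ = 92.9518°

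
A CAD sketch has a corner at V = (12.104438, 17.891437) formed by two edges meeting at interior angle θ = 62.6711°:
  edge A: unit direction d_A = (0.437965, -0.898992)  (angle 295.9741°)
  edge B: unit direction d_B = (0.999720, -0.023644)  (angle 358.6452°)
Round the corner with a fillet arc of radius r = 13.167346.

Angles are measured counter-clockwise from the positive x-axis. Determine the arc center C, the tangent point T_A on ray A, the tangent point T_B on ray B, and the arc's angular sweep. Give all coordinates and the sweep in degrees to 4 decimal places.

center=(33.4133,4.2165) T_A=(21.5760,-1.5504) T_B=(33.7246,17.3801) sweep=117.3289

bisector direction at 327.3097° = (0.841602,-0.540099)
center distance |VC| = r/sin(θ/2) = 13.167346/sin(31.3356°) = 25.319425
C = V + |VC|·bis = (33.4133,4.2165)
T_A = V + ((C−V)·d_A)·d_A = V + 21.6262·d_A = (21.5760,-1.5504)
T_B = V + ((C−V)·d_B)·d_B = V + 21.6262·d_B = (33.7246,17.3801)
sweep = 180° − θ = 117.3289°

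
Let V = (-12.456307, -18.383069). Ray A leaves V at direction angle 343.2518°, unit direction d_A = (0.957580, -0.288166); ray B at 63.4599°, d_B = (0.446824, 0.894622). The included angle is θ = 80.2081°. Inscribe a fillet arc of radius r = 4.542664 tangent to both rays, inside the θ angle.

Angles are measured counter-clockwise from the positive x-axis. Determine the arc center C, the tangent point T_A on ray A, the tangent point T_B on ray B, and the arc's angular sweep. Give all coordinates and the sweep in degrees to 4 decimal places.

bisector direction at 23.3558° = (0.918060,0.396441)
center distance |VC| = r/sin(θ/2) = 4.542664/sin(40.1041°) = 7.051880
C = V + |VC|·bis = (-5.9823,-15.5874)
T_A = V + ((C−V)·d_A)·d_A = V + 5.3938·d_A = (-7.2913,-19.9374)
T_B = V + ((C−V)·d_B)·d_B = V + 5.3938·d_B = (-10.0462,-13.5576)
sweep = 180° − θ = 99.7919°

center=(-5.9823,-15.5874) T_A=(-7.2913,-19.9374) T_B=(-10.0462,-13.5576) sweep=99.7919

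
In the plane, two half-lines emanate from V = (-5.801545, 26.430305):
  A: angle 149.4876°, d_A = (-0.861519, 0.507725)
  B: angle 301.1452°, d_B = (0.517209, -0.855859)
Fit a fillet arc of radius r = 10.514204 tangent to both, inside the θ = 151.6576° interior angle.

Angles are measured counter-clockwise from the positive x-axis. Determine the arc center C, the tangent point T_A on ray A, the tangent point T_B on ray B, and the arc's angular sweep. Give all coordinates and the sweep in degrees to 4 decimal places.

bisector direction at 225.3164° = (-0.703191,-0.711001)
center distance |VC| = r/sin(θ/2) = 10.514204/sin(75.8288°) = 10.844209
C = V + |VC|·bis = (-13.4271,18.7201)
T_A = V + ((C−V)·d_A)·d_A = V + 2.6549·d_A = (-8.0888,27.7783)
T_B = V + ((C−V)·d_B)·d_B = V + 2.6549·d_B = (-4.4284,24.1581)
sweep = 180° − θ = 28.3424°

center=(-13.4271,18.7201) T_A=(-8.0888,27.7783) T_B=(-4.4284,24.1581) sweep=28.3424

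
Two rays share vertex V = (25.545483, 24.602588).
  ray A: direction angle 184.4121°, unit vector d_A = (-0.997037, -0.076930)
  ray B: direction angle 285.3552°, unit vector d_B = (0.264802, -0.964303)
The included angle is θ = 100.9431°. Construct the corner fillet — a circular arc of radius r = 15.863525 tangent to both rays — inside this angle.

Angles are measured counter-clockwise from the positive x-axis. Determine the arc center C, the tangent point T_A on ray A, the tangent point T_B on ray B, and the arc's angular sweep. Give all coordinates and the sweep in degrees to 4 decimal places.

bisector direction at 234.8837° = (-0.575239,-0.817986)
center distance |VC| = r/sin(θ/2) = 15.863525/sin(50.4716°) = 20.567026
C = V + |VC|·bis = (13.7145,7.7791)
T_A = V + ((C−V)·d_A)·d_A = V + 13.0901·d_A = (12.4942,23.5956)
T_B = V + ((C−V)·d_B)·d_B = V + 13.0901·d_B = (29.0118,11.9798)
sweep = 180° − θ = 79.0569°

center=(13.7145,7.7791) T_A=(12.4942,23.5956) T_B=(29.0118,11.9798) sweep=79.0569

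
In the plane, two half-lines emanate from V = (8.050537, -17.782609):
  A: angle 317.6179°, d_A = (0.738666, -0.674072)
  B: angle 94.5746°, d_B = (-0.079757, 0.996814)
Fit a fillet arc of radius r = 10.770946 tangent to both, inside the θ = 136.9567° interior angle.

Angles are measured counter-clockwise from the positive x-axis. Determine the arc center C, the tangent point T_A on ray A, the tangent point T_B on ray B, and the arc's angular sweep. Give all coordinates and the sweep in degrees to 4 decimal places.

center=(18.4484,-12.6896) T_A=(11.1880,-20.6457) T_B=(7.7118,-13.5486) sweep=43.0433

bisector direction at 26.0963° = (0.898056,0.439880)
center distance |VC| = r/sin(θ/2) = 10.770946/sin(68.4784°) = 11.578189
C = V + |VC|·bis = (18.4484,-12.6896)
T_A = V + ((C−V)·d_A)·d_A = V + 4.2475·d_A = (11.1880,-20.6457)
T_B = V + ((C−V)·d_B)·d_B = V + 4.2475·d_B = (7.7118,-13.5486)
sweep = 180° − θ = 43.0433°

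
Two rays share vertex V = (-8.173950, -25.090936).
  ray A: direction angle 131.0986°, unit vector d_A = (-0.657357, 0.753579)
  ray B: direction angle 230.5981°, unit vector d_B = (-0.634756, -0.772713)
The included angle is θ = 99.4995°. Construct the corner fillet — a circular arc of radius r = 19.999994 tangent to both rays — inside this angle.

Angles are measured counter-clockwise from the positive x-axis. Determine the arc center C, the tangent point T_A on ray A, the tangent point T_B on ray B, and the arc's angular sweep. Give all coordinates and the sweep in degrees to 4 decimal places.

bisector direction at 180.8483° = (-0.999890,-0.014806)
center distance |VC| = r/sin(θ/2) = 19.999994/sin(49.7497°) = 26.204425
C = V + |VC|·bis = (-34.3755,-25.4789)
T_A = V + ((C−V)·d_A)·d_A = V + 16.9314·d_A = (-19.3039,-12.3318)
T_B = V + ((C−V)·d_B)·d_B = V + 16.9314·d_B = (-18.9213,-38.1740)
sweep = 180° − θ = 80.5005°

center=(-34.3755,-25.4789) T_A=(-19.3039,-12.3318) T_B=(-18.9213,-38.1740) sweep=80.5005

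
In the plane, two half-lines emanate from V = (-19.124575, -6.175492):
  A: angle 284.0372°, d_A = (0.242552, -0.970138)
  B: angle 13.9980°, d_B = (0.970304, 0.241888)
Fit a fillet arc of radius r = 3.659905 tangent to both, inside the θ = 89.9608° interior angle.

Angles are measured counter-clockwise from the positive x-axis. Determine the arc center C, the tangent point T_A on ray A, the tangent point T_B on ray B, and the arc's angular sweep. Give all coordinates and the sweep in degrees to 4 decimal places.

bisector direction at 329.0176° = (0.857325,-0.514775)
center distance |VC| = r/sin(θ/2) = 3.659905/sin(44.9804°) = 5.177659
C = V + |VC|·bis = (-14.6856,-8.8408)
T_A = V + ((C−V)·d_A)·d_A = V + 3.6624·d_A = (-18.2363,-9.7285)
T_B = V + ((C−V)·d_B)·d_B = V + 3.6624·d_B = (-15.5709,-5.2896)
sweep = 180° − θ = 90.0392°

center=(-14.6856,-8.8408) T_A=(-18.2363,-9.7285) T_B=(-15.5709,-5.2896) sweep=90.0392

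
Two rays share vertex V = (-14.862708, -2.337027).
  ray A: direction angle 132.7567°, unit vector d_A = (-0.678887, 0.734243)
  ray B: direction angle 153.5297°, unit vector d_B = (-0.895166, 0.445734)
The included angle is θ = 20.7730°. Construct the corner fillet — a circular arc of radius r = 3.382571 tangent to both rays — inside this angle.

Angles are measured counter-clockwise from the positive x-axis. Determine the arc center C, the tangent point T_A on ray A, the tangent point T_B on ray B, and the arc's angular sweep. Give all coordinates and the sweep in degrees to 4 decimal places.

center=(-29.8750,8.9168) T_A=(-27.3913,11.2132) T_B=(-31.3827,5.8888) sweep=159.2270

bisector direction at 143.1432° = (-0.800137,0.599817)
center distance |VC| = r/sin(θ/2) = 3.382571/sin(10.3865°) = 18.762105
C = V + |VC|·bis = (-29.8750,8.9168)
T_A = V + ((C−V)·d_A)·d_A = V + 18.4547·d_A = (-27.3913,11.2132)
T_B = V + ((C−V)·d_B)·d_B = V + 18.4547·d_B = (-31.3827,5.8888)
sweep = 180° − θ = 159.2270°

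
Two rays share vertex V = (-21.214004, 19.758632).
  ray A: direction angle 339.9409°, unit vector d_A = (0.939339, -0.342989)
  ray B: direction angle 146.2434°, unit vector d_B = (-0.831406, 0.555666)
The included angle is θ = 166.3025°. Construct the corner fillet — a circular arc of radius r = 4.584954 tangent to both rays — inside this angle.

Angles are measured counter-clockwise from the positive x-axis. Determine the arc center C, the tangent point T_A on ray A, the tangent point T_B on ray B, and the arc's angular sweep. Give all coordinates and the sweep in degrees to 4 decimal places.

center=(-19.1241,23.8766) T_A=(-20.6967,19.5698) T_B=(-21.6718,20.0646) sweep=13.6975

bisector direction at 63.0922° = (0.452557,0.891736)
center distance |VC| = r/sin(θ/2) = 4.584954/sin(83.1513°) = 4.617906
C = V + |VC|·bis = (-19.1241,23.8766)
T_A = V + ((C−V)·d_A)·d_A = V + 0.5507·d_A = (-20.6967,19.5698)
T_B = V + ((C−V)·d_B)·d_B = V + 0.5507·d_B = (-21.6718,20.0646)
sweep = 180° − θ = 13.6975°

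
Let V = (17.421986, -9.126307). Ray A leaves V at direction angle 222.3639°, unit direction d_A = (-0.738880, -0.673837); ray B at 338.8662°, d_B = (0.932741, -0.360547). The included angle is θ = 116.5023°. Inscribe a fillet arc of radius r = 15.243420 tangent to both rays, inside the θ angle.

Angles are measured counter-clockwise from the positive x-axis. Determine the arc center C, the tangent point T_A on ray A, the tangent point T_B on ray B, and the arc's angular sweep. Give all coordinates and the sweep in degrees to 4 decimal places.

center=(20.7241,-26.7453) T_A=(10.4525,-15.4823) T_B=(26.2201,-12.5272) sweep=63.4977

bisector direction at 280.6150° = (0.184210,-0.982887)
center distance |VC| = r/sin(θ/2) = 15.243420/sin(58.2512°) = 17.925784
C = V + |VC|·bis = (20.7241,-26.7453)
T_A = V + ((C−V)·d_A)·d_A = V + 9.4325·d_A = (10.4525,-15.4823)
T_B = V + ((C−V)·d_B)·d_B = V + 9.4325·d_B = (26.2201,-12.5272)
sweep = 180° − θ = 63.4977°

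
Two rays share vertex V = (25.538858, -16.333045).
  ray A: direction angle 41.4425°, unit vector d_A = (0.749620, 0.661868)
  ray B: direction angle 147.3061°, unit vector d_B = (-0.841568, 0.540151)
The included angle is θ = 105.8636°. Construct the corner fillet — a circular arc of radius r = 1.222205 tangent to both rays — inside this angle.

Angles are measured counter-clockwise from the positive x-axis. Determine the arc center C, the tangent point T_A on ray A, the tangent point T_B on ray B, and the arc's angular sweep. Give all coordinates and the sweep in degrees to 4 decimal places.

center=(25.4220,-14.8058) T_A=(26.2310,-15.7220) T_B=(24.7619,-15.8343) sweep=74.1364

bisector direction at 94.3743° = (-0.076272,0.997087)
center distance |VC| = r/sin(θ/2) = 1.222205/sin(52.9318°) = 1.531741
C = V + |VC|·bis = (25.4220,-14.8058)
T_A = V + ((C−V)·d_A)·d_A = V + 0.9233·d_A = (26.2310,-15.7220)
T_B = V + ((C−V)·d_B)·d_B = V + 0.9233·d_B = (24.7619,-15.8343)
sweep = 180° − θ = 74.1364°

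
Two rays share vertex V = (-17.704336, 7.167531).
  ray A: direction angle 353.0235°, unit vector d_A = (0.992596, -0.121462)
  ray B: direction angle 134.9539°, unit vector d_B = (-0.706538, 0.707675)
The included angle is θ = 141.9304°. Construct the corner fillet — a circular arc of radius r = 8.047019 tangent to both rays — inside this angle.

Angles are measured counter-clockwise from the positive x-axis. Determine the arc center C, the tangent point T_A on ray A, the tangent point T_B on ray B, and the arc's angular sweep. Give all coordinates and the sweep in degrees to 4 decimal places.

bisector direction at 63.9887° = (0.438548,0.898708)
center distance |VC| = r/sin(θ/2) = 8.047019/sin(70.9652°) = 8.512476
C = V + |VC|·bis = (-13.9712,14.8178)
T_A = V + ((C−V)·d_A)·d_A = V + 2.7763·d_A = (-14.9486,6.8303)
T_B = V + ((C−V)·d_B)·d_B = V + 2.7763·d_B = (-19.6659,9.1322)
sweep = 180° − θ = 38.0696°

center=(-13.9712,14.8178) T_A=(-14.9486,6.8303) T_B=(-19.6659,9.1322) sweep=38.0696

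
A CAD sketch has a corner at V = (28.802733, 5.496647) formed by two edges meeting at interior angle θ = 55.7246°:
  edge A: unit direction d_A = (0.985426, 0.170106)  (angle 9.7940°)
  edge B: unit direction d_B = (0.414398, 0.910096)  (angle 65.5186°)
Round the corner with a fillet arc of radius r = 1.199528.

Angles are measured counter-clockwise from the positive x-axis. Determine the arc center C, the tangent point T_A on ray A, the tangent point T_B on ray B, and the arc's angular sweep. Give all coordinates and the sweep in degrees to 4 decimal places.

center=(30.8347,7.0647) T_A=(31.0388,5.8826) T_B=(29.7431,7.5618) sweep=124.2754

bisector direction at 37.6563° = (0.791690,0.610923)
center distance |VC| = r/sin(θ/2) = 1.199528/sin(27.8623°) = 2.566669
C = V + |VC|·bis = (30.8347,7.0647)
T_A = V + ((C−V)·d_A)·d_A = V + 2.2691·d_A = (31.0388,5.8826)
T_B = V + ((C−V)·d_B)·d_B = V + 2.2691·d_B = (29.7431,7.5618)
sweep = 180° − θ = 124.2754°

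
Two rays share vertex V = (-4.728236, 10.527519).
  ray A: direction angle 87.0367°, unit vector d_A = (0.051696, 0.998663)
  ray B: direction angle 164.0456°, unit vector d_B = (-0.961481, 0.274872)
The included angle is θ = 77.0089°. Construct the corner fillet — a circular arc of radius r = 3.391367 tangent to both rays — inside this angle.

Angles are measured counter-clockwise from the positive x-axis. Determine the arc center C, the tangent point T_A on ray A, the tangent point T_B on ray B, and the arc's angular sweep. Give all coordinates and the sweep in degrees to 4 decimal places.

center=(-7.8947,14.9600) T_A=(-4.5079,14.7847) T_B=(-8.8269,11.6993) sweep=102.9911

bisector direction at 125.5412° = (-0.581288,0.813698)
center distance |VC| = r/sin(θ/2) = 3.391367/sin(38.5044°) = 5.447319
C = V + |VC|·bis = (-7.8947,14.9600)
T_A = V + ((C−V)·d_A)·d_A = V + 4.2629·d_A = (-4.5079,14.7847)
T_B = V + ((C−V)·d_B)·d_B = V + 4.2629·d_B = (-8.8269,11.6993)
sweep = 180° − θ = 102.9911°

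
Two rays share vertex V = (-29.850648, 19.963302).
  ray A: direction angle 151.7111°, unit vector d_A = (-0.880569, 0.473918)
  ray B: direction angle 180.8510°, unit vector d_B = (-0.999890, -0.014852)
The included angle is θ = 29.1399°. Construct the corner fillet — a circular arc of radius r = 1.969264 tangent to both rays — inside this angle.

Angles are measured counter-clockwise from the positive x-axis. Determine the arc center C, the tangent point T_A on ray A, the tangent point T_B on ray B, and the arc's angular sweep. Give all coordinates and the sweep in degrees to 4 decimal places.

center=(-37.4555,21.8198) T_A=(-36.5222,23.5539) T_B=(-37.4262,19.8508) sweep=150.8601

bisector direction at 166.2810° = (-0.971471,0.237159)
center distance |VC| = r/sin(θ/2) = 1.969264/sin(14.5700°) = 7.828152
C = V + |VC|·bis = (-37.4555,21.8198)
T_A = V + ((C−V)·d_A)·d_A = V + 7.5764·d_A = (-36.5222,23.5539)
T_B = V + ((C−V)·d_B)·d_B = V + 7.5764·d_B = (-37.4262,19.8508)
sweep = 180° − θ = 150.8601°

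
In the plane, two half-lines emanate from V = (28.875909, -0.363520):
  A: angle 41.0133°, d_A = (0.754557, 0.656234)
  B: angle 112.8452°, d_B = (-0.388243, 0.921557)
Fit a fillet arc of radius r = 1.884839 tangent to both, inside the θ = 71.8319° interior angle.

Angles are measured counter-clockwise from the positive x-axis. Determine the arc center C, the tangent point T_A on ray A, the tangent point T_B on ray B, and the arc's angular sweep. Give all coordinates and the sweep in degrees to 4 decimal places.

bisector direction at 76.9293° = (0.226154,0.974092)
center distance |VC| = r/sin(θ/2) = 1.884839/sin(35.9160°) = 3.213171
C = V + |VC|·bis = (29.6026,2.7664)
T_A = V + ((C−V)·d_A)·d_A = V + 2.6023·d_A = (30.8395,1.3442)
T_B = V + ((C−V)·d_B)·d_B = V + 2.6023·d_B = (27.8656,2.0346)
sweep = 180° − θ = 108.1681°

center=(29.6026,2.7664) T_A=(30.8395,1.3442) T_B=(27.8656,2.0346) sweep=108.1681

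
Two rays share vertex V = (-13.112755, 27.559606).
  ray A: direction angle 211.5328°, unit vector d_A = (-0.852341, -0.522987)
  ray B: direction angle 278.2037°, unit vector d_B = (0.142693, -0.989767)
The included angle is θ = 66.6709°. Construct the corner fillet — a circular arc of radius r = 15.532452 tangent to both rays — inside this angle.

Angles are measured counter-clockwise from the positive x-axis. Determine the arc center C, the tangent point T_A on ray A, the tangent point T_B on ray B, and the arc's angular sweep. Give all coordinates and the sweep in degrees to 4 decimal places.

bisector direction at 244.8682° = (-0.424701,-0.905334)
center distance |VC| = r/sin(θ/2) = 15.532452/sin(33.3355°) = 28.264469
C = V + |VC|·bis = (-25.1167,1.9708)
T_A = V + ((C−V)·d_A)·d_A = V + 23.6140·d_A = (-33.2400,15.2098)
T_B = V + ((C−V)·d_B)·d_B = V + 23.6140·d_B = (-9.7432,4.1872)
sweep = 180° − θ = 113.3291°

center=(-25.1167,1.9708) T_A=(-33.2400,15.2098) T_B=(-9.7432,4.1872) sweep=113.3291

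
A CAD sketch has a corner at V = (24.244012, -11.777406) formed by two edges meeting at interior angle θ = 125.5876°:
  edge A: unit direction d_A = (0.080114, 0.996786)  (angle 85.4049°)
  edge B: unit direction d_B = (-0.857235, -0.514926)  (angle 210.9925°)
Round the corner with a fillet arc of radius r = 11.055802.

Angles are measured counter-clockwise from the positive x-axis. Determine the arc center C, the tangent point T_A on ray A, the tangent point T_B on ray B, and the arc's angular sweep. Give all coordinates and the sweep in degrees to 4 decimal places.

center=(13.6791,-5.2265) T_A=(24.6993,-6.1123) T_B=(19.3720,-14.7039) sweep=54.4124

bisector direction at 148.1987° = (-0.849881,0.526975)
center distance |VC| = r/sin(θ/2) = 11.055802/sin(62.7938°) = 12.431092
C = V + |VC|·bis = (13.6791,-5.2265)
T_A = V + ((C−V)·d_A)·d_A = V + 5.6834·d_A = (24.6993,-6.1123)
T_B = V + ((C−V)·d_B)·d_B = V + 5.6834·d_B = (19.3720,-14.7039)
sweep = 180° − θ = 54.4124°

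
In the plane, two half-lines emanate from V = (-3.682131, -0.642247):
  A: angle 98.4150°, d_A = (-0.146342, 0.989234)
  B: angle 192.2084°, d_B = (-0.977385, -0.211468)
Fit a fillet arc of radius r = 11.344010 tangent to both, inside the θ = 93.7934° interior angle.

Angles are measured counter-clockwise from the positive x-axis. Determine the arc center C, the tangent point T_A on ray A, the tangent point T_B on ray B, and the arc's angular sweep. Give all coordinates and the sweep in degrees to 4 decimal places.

bisector direction at 145.3117° = (-0.822260,0.569112)
center distance |VC| = r/sin(θ/2) = 11.344010/sin(46.8967°) = 15.537123
C = V + |VC|·bis = (-16.4577,8.2001)
T_A = V + ((C−V)·d_A)·d_A = V + 10.6168·d_A = (-5.2358,9.8602)
T_B = V + ((C−V)·d_B)·d_B = V + 10.6168·d_B = (-14.0588,-2.8874)
sweep = 180° − θ = 86.2066°

center=(-16.4577,8.2001) T_A=(-5.2358,9.8602) T_B=(-14.0588,-2.8874) sweep=86.2066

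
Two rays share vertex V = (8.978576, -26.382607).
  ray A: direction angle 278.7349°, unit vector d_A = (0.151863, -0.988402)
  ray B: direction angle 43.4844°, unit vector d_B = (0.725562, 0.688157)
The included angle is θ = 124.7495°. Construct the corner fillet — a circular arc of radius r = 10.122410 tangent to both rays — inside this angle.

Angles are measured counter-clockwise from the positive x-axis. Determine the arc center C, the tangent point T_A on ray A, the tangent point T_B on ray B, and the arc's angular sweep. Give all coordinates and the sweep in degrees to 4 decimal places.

center=(19.7881,-30.0815) T_A=(9.7831,-31.6187) T_B=(12.8223,-22.7371) sweep=55.2505

bisector direction at 341.1096° = (0.946140,-0.323758)
center distance |VC| = r/sin(θ/2) = 10.122410/sin(62.3747°) = 11.424851
C = V + |VC|·bis = (19.7881,-30.0815)
T_A = V + ((C−V)·d_A)·d_A = V + 5.2975·d_A = (9.7831,-31.6187)
T_B = V + ((C−V)·d_B)·d_B = V + 5.2975·d_B = (12.8223,-22.7371)
sweep = 180° − θ = 55.2505°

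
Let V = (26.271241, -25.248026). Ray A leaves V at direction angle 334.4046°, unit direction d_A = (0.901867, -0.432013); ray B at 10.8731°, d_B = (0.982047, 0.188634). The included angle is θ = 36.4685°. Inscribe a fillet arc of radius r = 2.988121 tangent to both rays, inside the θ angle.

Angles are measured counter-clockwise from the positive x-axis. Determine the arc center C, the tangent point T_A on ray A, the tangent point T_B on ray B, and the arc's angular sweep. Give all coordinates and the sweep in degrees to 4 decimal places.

center=(35.7422,-26.4716) T_A=(34.4513,-29.1664) T_B=(35.1786,-23.5371) sweep=143.5315

bisector direction at 352.6389° = (0.991758,-0.128123)
center distance |VC| = r/sin(θ/2) = 2.988121/sin(18.2342°) = 9.549680
C = V + |VC|·bis = (35.7422,-26.4716)
T_A = V + ((C−V)·d_A)·d_A = V + 9.0701·d_A = (34.4513,-29.1664)
T_B = V + ((C−V)·d_B)·d_B = V + 9.0701·d_B = (35.1786,-23.5371)
sweep = 180° − θ = 143.5315°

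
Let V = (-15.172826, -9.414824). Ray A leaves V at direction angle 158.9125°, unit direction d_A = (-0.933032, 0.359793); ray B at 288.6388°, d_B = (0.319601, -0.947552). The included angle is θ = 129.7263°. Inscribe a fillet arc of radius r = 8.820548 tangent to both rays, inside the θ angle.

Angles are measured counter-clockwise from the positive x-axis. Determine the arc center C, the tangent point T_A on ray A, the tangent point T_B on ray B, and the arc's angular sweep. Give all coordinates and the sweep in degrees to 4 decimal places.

center=(-22.2080,-16.1556) T_A=(-19.0344,-7.9257) T_B=(-13.8501,-13.3365) sweep=50.2737

bisector direction at 223.7757° = (-0.722054,-0.691836)
center distance |VC| = r/sin(θ/2) = 8.820548/sin(64.8632°) = 9.743277
C = V + |VC|·bis = (-22.2080,-16.1556)
T_A = V + ((C−V)·d_A)·d_A = V + 4.1388·d_A = (-19.0344,-7.9257)
T_B = V + ((C−V)·d_B)·d_B = V + 4.1388·d_B = (-13.8501,-13.3365)
sweep = 180° − θ = 50.2737°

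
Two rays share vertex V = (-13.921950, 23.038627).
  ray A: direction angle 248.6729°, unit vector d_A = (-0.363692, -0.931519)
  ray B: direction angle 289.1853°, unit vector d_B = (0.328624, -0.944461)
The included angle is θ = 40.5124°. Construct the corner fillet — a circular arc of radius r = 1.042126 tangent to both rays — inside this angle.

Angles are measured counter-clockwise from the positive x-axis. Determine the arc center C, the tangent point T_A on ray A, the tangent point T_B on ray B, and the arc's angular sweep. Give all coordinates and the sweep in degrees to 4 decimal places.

center=(-13.9782,20.0291) T_A=(-14.9490,20.4081) T_B=(-12.9940,20.3716) sweep=139.4876

bisector direction at 268.9291° = (-0.018690,-0.999825)
center distance |VC| = r/sin(θ/2) = 1.042126/sin(20.2562°) = 3.010023
C = V + |VC|·bis = (-13.9782,20.0291)
T_A = V + ((C−V)·d_A)·d_A = V + 2.8239·d_A = (-14.9490,20.4081)
T_B = V + ((C−V)·d_B)·d_B = V + 2.8239·d_B = (-12.9940,20.3716)
sweep = 180° − θ = 139.4876°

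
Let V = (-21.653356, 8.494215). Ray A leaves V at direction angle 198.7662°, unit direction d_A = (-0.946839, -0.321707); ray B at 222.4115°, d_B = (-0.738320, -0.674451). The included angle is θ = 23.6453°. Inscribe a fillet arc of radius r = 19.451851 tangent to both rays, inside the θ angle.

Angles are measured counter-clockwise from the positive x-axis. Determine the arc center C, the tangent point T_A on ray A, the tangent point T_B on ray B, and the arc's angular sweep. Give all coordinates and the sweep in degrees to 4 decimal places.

bisector direction at 210.5888° = (-0.860841,-0.508874)
center distance |VC| = r/sin(θ/2) = 19.451851/sin(11.8226°) = 94.941265
C = V + |VC|·bis = (-103.3827,-39.8189)
T_A = V + ((C−V)·d_A)·d_A = V + 92.9272·d_A = (-109.6405,-21.4011)
T_B = V + ((C−V)·d_B)·d_B = V + 92.9272·d_B = (-90.2634,-54.1806)
sweep = 180° − θ = 156.3547°

center=(-103.3827,-39.8189) T_A=(-109.6405,-21.4011) T_B=(-90.2634,-54.1806) sweep=156.3547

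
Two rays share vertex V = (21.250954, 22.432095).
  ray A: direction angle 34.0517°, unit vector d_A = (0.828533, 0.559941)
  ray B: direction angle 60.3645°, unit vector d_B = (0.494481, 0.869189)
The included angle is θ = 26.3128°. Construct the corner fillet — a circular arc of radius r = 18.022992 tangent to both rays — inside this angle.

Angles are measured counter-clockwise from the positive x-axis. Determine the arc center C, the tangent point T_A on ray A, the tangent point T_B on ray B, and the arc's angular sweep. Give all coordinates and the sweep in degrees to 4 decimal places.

bisector direction at 47.2081° = (0.679338,0.733826)
center distance |VC| = r/sin(θ/2) = 18.022992/sin(13.1564°) = 79.183675
C = V + |VC|·bis = (75.0434,80.5391)
T_A = V + ((C−V)·d_A)·d_A = V + 77.1053·d_A = (85.1352,65.6065)
T_B = V + ((C−V)·d_B)·d_B = V + 77.1053·d_B = (59.3780,89.4511)
sweep = 180° − θ = 153.6872°

center=(75.0434,80.5391) T_A=(85.1352,65.6065) T_B=(59.3780,89.4511) sweep=153.6872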